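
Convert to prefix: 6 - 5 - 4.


left-to-right (same/higher precedence on left): tree is (- (- 6 5) 4)
Prefix: - - 6 5 4


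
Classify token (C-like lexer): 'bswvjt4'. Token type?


Pattern: letter/underscore followed by alphanumerics, not a keyword
Type: IDENTIFIER


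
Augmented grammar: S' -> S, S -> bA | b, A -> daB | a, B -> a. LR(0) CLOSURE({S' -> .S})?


Start: S' -> .S
For each item with dot before a nonterminal B, add B -> .γ for every B-production
Closure: [S' -> .S, S -> .bA, S -> .b]


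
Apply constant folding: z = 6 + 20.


6 + 20 = 26 at compile time
Optimized: z = 26


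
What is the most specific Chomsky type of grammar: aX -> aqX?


LHS has context (more than one symbol) and |LHS| ≤ |RHS|
Classification: Type 1 (Context-Sensitive)


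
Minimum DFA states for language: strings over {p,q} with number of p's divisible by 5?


Track (count of p) mod 5: states 0..4, accept at 0
Minimal DFA: 5 states


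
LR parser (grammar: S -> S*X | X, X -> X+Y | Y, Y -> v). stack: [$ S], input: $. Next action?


start symbol S on stack, input exhausted
Action: accept


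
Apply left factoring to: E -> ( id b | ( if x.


Common prefix: '('
Factored: E -> ( E', E' -> id b | if x


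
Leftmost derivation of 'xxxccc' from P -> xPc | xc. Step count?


Derivation: P => xPc => xxPcc => xxxccc
Steps: 3


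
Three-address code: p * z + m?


Break into single-operator statements:
t1 = p * z
t2 = t1 + m


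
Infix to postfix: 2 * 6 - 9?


Left to right (same or higher precedence on left)
Postfix: 2 6 * 9 -


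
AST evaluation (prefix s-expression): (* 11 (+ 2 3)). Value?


Evaluate inner: (+ 2 3) = 5
Evaluate root: (* 11 5) = 55
Result: 55


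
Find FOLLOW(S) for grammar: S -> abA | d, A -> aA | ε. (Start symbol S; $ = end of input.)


$ ∈ FOLLOW(S). For each A -> αBβ: add FIRST(β)\{ε} to FOLLOW(B); if β nullable, add FOLLOW(A).
FOLLOW(S) = {$}


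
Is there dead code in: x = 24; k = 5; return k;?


x is assigned but never read
Dead: 'x = 24'


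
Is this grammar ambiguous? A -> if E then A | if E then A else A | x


dangling else: 'if E then if E then x else x' parses two ways
Ambiguous


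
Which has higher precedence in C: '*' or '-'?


'*' is multiplicative (level 10); '-' is additive (level 9)
Higher level binds tighter
'*' has higher precedence than '-'


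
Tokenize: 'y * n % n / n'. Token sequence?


Scan left to right, longest-match per lexeme
Tokens: ID(y), OP(*), ID(n), OP(%), ID(n), OP(/), ID(n)


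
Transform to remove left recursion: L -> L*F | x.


Left-recursive alternatives: L*F; non-recursive: x
Introduce L': L -> xL', L' -> *FL' | ε


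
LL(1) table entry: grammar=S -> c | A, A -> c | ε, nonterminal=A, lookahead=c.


For [A, c]: 'c' ∈ FIRST(c)
Entry: A -> c


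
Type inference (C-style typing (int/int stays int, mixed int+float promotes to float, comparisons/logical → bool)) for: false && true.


Operand types: bool && bool
Rule: logical operators take bool operands and yield bool
Result type: bool


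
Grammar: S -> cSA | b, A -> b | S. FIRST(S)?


Per alternative of S: FIRST(cSA) = {c}; FIRST(b) = {b}
FIRST(S) = {b, c}


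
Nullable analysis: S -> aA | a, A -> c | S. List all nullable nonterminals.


A nonterminal is nullable iff some alternative derives ε (directly, or every symbol in it is nullable)
Nullable: {}


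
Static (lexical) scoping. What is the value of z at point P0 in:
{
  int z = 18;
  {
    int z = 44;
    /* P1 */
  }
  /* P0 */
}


z declared in the same block as P0
z = 18


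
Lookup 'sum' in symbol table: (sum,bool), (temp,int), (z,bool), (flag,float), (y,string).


Lookup 'sum' → type bool


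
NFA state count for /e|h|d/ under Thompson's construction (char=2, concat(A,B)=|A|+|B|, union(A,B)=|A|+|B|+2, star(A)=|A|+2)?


Syntax tree has 3 char leaf(s), 2 union(s), 0 star(s)
chars contribute 3×2 = 6; each union adds +2; each star adds +2
Total: 6 + 4 + 0 = 10 states


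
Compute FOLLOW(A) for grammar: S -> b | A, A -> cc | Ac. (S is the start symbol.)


$ ∈ FOLLOW(S). For each A -> αBβ: add FIRST(β)\{ε} to FOLLOW(B); if β nullable, add FOLLOW(A).
FOLLOW(A) = {$, c}


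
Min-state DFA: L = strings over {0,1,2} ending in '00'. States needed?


Track the longest suffix of input matching a prefix of '00': 3 classes (prefixes of length 0..2)
Minimal DFA: 3 states


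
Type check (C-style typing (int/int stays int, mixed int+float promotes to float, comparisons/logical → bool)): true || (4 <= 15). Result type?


Operand types: bool || bool
Rule: logical operators take bool operands and yield bool
Result type: bool


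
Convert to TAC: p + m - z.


Break into single-operator statements:
t1 = p + m
t2 = t1 - z


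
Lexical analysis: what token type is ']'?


Pattern: delimiter/punctuation
Type: PUNCTUATION


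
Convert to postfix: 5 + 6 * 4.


* has higher precedence, evaluate 6*4 first
Postfix: 5 6 4 * +


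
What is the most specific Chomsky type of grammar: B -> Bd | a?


Left-linear: every RHS is a terminal or one nonterminal followed by a terminal
Classification: Type 3 (Regular)


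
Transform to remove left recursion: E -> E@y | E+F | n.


Left-recursive alternatives: E@y, E+F; non-recursive: n
Introduce E': E -> nE', E' -> @yE' | +FE' | ε


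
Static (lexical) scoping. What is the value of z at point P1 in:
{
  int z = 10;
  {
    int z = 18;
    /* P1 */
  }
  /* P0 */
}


z declared in the same block as P1
z = 18


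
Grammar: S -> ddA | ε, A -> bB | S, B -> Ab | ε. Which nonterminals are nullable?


A nonterminal is nullable iff some alternative derives ε (directly, or every symbol in it is nullable)
Nullable: {A, B, S}


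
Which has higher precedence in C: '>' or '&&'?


'>' is relational (level 7); '&&' is logical AND (level 2)
Higher level binds tighter
'>' has higher precedence than '&&'


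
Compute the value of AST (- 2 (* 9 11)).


Evaluate inner: (* 9 11) = 99
Evaluate root: (- 2 99) = -97
Result: -97


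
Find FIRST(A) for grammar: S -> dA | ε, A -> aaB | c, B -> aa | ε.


Per alternative of A: FIRST(aaB) = {a}; FIRST(c) = {c}
FIRST(A) = {a, c}


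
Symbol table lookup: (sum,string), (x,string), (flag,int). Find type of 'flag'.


Lookup 'flag' → type int


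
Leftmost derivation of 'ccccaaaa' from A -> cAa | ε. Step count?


Derivation: A => cAa => ccAaa => cccAaaa => ccccAaaaa => ccccaaaa
Steps: 5


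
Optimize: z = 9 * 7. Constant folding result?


9 * 7 = 63 at compile time
Optimized: z = 63


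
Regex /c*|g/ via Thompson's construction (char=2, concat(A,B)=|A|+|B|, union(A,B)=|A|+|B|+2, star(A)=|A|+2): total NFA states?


Syntax tree has 2 char leaf(s), 1 union(s), 1 star(s)
chars contribute 2×2 = 4; each union adds +2; each star adds +2
Total: 4 + 2 + 2 = 8 states


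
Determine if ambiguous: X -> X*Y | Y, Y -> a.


precedence layered via separate nonterminal Y: deterministic
Unambiguous


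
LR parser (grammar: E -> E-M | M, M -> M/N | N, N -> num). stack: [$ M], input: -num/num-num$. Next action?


lookahead ∉ {/} so M won't extend; reduce E -> M
Action: reduce (E -> M)


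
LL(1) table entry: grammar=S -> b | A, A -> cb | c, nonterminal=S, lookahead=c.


For [S, c]: 'c' ∈ FIRST(A)
Entry: S -> A


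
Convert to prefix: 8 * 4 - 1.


left-to-right (same/higher precedence on left): tree is (- (* 8 4) 1)
Prefix: - * 8 4 1


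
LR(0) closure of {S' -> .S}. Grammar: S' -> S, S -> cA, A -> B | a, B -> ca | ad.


Start: S' -> .S
For each item with dot before a nonterminal B, add B -> .γ for every B-production
Closure: [S' -> .S, S -> .cA]


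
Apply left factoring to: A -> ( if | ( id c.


Common prefix: '('
Factored: A -> ( A', A' -> if | id c


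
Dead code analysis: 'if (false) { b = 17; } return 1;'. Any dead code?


condition is constant false, so the whole block is unreachable
Dead: 'if (false) { b = 17; }'


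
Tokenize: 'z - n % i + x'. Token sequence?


Scan left to right, longest-match per lexeme
Tokens: ID(z), OP(-), ID(n), OP(%), ID(i), OP(+), ID(x)


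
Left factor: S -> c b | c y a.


Common prefix: 'c'
Factored: S -> c S', S' -> b | y a


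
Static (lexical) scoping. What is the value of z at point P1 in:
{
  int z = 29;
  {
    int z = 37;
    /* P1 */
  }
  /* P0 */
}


z declared in the same block as P1
z = 37


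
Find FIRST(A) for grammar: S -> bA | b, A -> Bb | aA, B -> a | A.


Per alternative of A: FIRST(Bb) = {a}; FIRST(aA) = {a}
FIRST(A) = {a}


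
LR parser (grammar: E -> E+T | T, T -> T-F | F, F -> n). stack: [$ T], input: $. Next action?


lookahead ∉ {-} so T won't extend; reduce E -> T
Action: reduce (E -> T)


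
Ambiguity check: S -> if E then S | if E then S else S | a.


dangling else: 'if E then if E then a else a' parses two ways
Ambiguous


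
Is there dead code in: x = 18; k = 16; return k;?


x is assigned but never read
Dead: 'x = 18'


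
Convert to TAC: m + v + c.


Break into single-operator statements:
t1 = m + v
t2 = t1 + c


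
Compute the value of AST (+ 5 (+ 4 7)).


Evaluate inner: (+ 4 7) = 11
Evaluate root: (+ 5 11) = 16
Result: 16


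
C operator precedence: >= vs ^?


'>=' is relational (level 7); '^' is bitwise XOR (level 4)
Higher level binds tighter
'>=' has higher precedence than '^'


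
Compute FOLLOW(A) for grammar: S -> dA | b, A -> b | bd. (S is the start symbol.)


$ ∈ FOLLOW(S). For each A -> αBβ: add FIRST(β)\{ε} to FOLLOW(B); if β nullable, add FOLLOW(A).
FOLLOW(A) = {$}


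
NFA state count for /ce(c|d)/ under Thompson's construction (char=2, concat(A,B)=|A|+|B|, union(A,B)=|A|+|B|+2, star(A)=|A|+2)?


Syntax tree has 4 char leaf(s), 1 union(s), 0 star(s)
chars contribute 4×2 = 8; each union adds +2; each star adds +2
Total: 8 + 2 + 0 = 10 states


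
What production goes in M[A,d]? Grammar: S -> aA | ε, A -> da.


For [A, d]: 'd' ∈ FIRST(da)
Entry: A -> da


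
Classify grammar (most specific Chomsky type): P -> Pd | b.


Left-linear: every RHS is a terminal or one nonterminal followed by a terminal
Classification: Type 3 (Regular)


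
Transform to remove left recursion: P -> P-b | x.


Left-recursive alternatives: P-b; non-recursive: x
Introduce P': P -> xP', P' -> -bP' | ε


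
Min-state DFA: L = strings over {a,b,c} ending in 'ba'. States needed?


Track the longest suffix of input matching a prefix of 'ba': 3 classes (prefixes of length 0..2)
Minimal DFA: 3 states


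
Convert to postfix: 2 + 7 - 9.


Left to right (same or higher precedence on left)
Postfix: 2 7 + 9 -


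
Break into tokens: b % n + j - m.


Scan left to right, longest-match per lexeme
Tokens: ID(b), OP(%), ID(n), OP(+), ID(j), OP(-), ID(m)


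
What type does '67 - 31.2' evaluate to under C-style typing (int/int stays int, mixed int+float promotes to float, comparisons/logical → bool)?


Operand types: int - float
Rule: mixed int/float promotes to float; int/int stays int
Result type: float


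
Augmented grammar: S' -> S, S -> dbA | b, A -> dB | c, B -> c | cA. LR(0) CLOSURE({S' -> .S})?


Start: S' -> .S
For each item with dot before a nonterminal B, add B -> .γ for every B-production
Closure: [S' -> .S, S -> .dbA, S -> .b]


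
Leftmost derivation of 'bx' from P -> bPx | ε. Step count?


Derivation: P => bPx => bx
Steps: 2


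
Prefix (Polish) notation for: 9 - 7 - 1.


left-to-right (same/higher precedence on left): tree is (- (- 9 7) 1)
Prefix: - - 9 7 1


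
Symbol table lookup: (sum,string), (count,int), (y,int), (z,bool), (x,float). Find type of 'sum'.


Lookup 'sum' → type string


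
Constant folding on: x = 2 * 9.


2 * 9 = 18 at compile time
Optimized: x = 18


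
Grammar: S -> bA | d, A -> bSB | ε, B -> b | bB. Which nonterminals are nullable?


A nonterminal is nullable iff some alternative derives ε (directly, or every symbol in it is nullable)
Nullable: {A}


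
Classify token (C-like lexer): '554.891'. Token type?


Pattern: digits with a decimal point
Type: FLOAT_LITERAL


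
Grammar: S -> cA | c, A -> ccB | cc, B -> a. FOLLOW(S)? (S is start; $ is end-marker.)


$ ∈ FOLLOW(S). For each A -> αBβ: add FIRST(β)\{ε} to FOLLOW(B); if β nullable, add FOLLOW(A).
FOLLOW(S) = {$}


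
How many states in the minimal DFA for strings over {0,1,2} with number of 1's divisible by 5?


Track (count of 1) mod 5: states 0..4, accept at 0
Minimal DFA: 5 states


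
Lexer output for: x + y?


Scan left to right, longest-match per lexeme
Tokens: ID(x), OP(+), ID(y)


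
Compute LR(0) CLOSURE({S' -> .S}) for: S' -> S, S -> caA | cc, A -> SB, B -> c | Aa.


Start: S' -> .S
For each item with dot before a nonterminal B, add B -> .γ for every B-production
Closure: [S' -> .S, S -> .caA, S -> .cc]


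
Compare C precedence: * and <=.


'*' is multiplicative (level 10); '<=' is relational (level 7)
Higher level binds tighter
'*' has higher precedence than '<='


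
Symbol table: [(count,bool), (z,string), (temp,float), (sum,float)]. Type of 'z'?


Lookup 'z' → type string


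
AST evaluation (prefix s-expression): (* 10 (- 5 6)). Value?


Evaluate inner: (- 5 6) = -1
Evaluate root: (* 10 -1) = -10
Result: -10


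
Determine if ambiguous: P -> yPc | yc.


balanced y^n…c^n: each string has a unique parse
Unambiguous


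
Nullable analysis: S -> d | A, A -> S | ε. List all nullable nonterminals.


A nonterminal is nullable iff some alternative derives ε (directly, or every symbol in it is nullable)
Nullable: {A, S}


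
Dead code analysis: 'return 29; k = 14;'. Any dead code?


statement follows a return and is unreachable
Dead: 'k = 14'


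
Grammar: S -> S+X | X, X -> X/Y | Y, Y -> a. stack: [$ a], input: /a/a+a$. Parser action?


'a' on top is the handle for Y -> a
Action: reduce (Y -> a)


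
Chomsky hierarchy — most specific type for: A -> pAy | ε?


Single nonterminal LHS, but p^n y^n is not regular
Classification: Type 2 (Context-Free)


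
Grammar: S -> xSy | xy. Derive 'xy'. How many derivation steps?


Derivation: S => xy
Steps: 1


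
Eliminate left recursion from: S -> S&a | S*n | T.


Left-recursive alternatives: S&a, S*n; non-recursive: T
Introduce S': S -> TS', S' -> &aS' | *nS' | ε


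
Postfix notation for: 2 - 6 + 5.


Left to right (same or higher precedence on left)
Postfix: 2 6 - 5 +


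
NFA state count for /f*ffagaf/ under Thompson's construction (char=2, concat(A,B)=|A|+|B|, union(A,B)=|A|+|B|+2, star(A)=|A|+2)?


Syntax tree has 7 char leaf(s), 0 union(s), 1 star(s)
chars contribute 7×2 = 14; each union adds +2; each star adds +2
Total: 14 + 0 + 2 = 16 states


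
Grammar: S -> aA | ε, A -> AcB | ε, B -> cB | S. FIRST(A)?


Per alternative of A: FIRST(AcB) = {c}; FIRST(ε) = {ε}
FIRST(A) = {c, ε}


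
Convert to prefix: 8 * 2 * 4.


left-to-right (same/higher precedence on left): tree is (* (* 8 2) 4)
Prefix: * * 8 2 4


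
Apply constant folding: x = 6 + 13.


6 + 13 = 19 at compile time
Optimized: x = 19


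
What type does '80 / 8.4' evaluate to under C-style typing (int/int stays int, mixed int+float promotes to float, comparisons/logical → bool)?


Operand types: int / float
Rule: mixed int/float promotes to float; int/int stays int
Result type: float


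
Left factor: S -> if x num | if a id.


Common prefix: 'if'
Factored: S -> if S', S' -> x num | a id


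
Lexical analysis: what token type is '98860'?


Pattern: digits only
Type: INTEGER_LITERAL


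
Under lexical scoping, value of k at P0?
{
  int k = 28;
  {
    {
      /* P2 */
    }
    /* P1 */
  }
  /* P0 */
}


k declared in the same block as P0
k = 28


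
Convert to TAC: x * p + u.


Break into single-operator statements:
t1 = x * p
t2 = t1 + u


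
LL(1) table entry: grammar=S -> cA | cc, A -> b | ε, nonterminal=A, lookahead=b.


For [A, b]: 'b' ∈ FIRST(b)
Entry: A -> b


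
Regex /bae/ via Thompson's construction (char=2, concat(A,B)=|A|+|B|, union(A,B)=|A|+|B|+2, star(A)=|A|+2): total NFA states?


Syntax tree has 3 char leaf(s), 0 union(s), 0 star(s)
chars contribute 3×2 = 6; each union adds +2; each star adds +2
Total: 6 + 0 + 0 = 6 states


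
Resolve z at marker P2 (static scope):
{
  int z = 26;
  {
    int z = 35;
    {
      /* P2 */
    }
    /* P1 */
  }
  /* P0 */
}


P2's block does not declare z; resolves to the enclosing declaration at depth 1
z = 35


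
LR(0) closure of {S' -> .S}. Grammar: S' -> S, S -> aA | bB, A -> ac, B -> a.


Start: S' -> .S
For each item with dot before a nonterminal B, add B -> .γ for every B-production
Closure: [S' -> .S, S -> .aA, S -> .bB]


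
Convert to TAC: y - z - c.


Break into single-operator statements:
t1 = y - z
t2 = t1 - c


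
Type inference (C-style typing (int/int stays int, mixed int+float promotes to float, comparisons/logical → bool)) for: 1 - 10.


Operand types: int - int
Rule: mixed int/float promotes to float; int/int stays int
Result type: int


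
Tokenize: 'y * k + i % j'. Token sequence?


Scan left to right, longest-match per lexeme
Tokens: ID(y), OP(*), ID(k), OP(+), ID(i), OP(%), ID(j)


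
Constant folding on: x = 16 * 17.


16 * 17 = 272 at compile time
Optimized: x = 272


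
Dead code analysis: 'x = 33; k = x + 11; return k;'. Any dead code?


x is read by k's definition; k is returned
No dead code


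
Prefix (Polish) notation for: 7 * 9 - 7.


left-to-right (same/higher precedence on left): tree is (- (* 7 9) 7)
Prefix: - * 7 9 7


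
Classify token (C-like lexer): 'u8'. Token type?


Pattern: letter/underscore followed by alphanumerics, not a keyword
Type: IDENTIFIER


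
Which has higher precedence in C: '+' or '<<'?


'+' is additive (level 9); '<<' is shift (level 8)
Higher level binds tighter
'+' has higher precedence than '<<'


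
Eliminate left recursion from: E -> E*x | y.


Left-recursive alternatives: E*x; non-recursive: y
Introduce E': E -> yE', E' -> *xE' | ε


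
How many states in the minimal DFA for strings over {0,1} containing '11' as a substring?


KMP-style automaton: 2 progress states + 1 absorbing accept = 3
Minimal DFA: 3 states


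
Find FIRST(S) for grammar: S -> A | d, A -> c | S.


Per alternative of S: FIRST(A) = {c, d}; FIRST(d) = {d}
FIRST(S) = {c, d}


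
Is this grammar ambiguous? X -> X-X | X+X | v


'v-v+v' has two parse trees (no precedence encoded between - and +)
Ambiguous


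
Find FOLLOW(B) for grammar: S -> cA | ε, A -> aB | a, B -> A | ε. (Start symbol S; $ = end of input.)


$ ∈ FOLLOW(S). For each A -> αBβ: add FIRST(β)\{ε} to FOLLOW(B); if β nullable, add FOLLOW(A).
FOLLOW(B) = {$}


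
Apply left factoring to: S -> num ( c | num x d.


Common prefix: 'num'
Factored: S -> num S', S' -> ( c | x d


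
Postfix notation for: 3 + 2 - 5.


Left to right (same or higher precedence on left)
Postfix: 3 2 + 5 -


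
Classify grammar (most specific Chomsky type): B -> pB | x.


Right-linear: every RHS is a terminal or a terminal followed by one nonterminal
Classification: Type 3 (Regular)


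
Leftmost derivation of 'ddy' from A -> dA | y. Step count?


Derivation: A => dA => ddA => ddy
Steps: 3


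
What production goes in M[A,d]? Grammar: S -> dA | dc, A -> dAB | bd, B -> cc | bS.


For [A, d]: 'd' ∈ FIRST(dAB)
Entry: A -> dAB


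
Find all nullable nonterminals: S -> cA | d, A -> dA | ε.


A nonterminal is nullable iff some alternative derives ε (directly, or every symbol in it is nullable)
Nullable: {A}


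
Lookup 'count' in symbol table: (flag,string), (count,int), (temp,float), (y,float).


Lookup 'count' → type int


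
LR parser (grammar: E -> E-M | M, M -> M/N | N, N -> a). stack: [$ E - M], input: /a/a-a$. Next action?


'/' can extend M; shift to build M -> M/N
Action: shift


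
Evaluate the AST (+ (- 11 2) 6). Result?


Evaluate inner: (- 11 2) = 9
Evaluate root: (+ 9 6) = 15
Result: 15


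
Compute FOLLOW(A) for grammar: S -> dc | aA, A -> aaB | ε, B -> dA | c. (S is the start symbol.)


$ ∈ FOLLOW(S). For each A -> αBβ: add FIRST(β)\{ε} to FOLLOW(B); if β nullable, add FOLLOW(A).
FOLLOW(A) = {$}


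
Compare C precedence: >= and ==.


'>=' is relational (level 7); '==' is equality (level 6)
Higher level binds tighter
'>=' has higher precedence than '=='


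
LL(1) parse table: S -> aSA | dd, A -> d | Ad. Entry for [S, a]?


For [S, a]: 'a' ∈ FIRST(aSA)
Entry: S -> aSA


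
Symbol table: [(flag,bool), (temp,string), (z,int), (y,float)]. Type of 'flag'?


Lookup 'flag' → type bool


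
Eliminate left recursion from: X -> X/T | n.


Left-recursive alternatives: X/T; non-recursive: n
Introduce X': X -> nX', X' -> /TX' | ε


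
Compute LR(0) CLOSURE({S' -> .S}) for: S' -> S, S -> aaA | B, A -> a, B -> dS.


Start: S' -> .S
For each item with dot before a nonterminal B, add B -> .γ for every B-production
Closure: [S' -> .S, S -> .aaA, S -> .B, B -> .dS]


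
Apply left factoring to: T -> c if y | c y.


Common prefix: 'c'
Factored: T -> c T', T' -> if y | y


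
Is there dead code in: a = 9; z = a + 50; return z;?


a is read by z's definition; z is returned
No dead code


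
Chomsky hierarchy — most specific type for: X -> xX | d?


Right-linear: every RHS is a terminal or a terminal followed by one nonterminal
Classification: Type 3 (Regular)


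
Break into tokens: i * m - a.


Scan left to right, longest-match per lexeme
Tokens: ID(i), OP(*), ID(m), OP(-), ID(a)


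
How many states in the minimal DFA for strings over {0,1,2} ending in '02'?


Track the longest suffix of input matching a prefix of '02': 3 classes (prefixes of length 0..2)
Minimal DFA: 3 states


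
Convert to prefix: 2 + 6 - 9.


left-to-right (same/higher precedence on left): tree is (- (+ 2 6) 9)
Prefix: - + 2 6 9


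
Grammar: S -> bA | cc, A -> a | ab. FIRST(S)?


Per alternative of S: FIRST(bA) = {b}; FIRST(cc) = {c}
FIRST(S) = {b, c}


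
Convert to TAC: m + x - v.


Break into single-operator statements:
t1 = m + x
t2 = t1 - v


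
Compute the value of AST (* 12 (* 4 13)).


Evaluate inner: (* 4 13) = 52
Evaluate root: (* 12 52) = 624
Result: 624


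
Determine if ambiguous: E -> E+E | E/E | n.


'n+n/n' has two parse trees (no precedence encoded between + and /)
Ambiguous


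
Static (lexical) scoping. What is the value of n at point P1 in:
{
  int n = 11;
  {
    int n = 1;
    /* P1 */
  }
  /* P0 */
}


n declared in the same block as P1
n = 1


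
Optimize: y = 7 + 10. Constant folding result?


7 + 10 = 17 at compile time
Optimized: y = 17


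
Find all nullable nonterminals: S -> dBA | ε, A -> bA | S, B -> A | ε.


A nonterminal is nullable iff some alternative derives ε (directly, or every symbol in it is nullable)
Nullable: {A, B, S}


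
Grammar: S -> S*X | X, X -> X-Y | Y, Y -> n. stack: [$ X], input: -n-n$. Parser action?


shift '-' to continue X -> X-Y
Action: shift


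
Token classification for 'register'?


Pattern: reserved word
Type: KEYWORD


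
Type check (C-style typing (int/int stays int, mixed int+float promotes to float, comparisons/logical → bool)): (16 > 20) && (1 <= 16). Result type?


Operand types: bool && bool
Rule: logical operators take bool operands and yield bool
Result type: bool


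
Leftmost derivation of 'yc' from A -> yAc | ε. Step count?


Derivation: A => yAc => yc
Steps: 2


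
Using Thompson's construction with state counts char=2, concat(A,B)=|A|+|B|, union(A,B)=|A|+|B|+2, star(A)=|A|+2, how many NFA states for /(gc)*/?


Syntax tree has 2 char leaf(s), 0 union(s), 1 star(s)
chars contribute 2×2 = 4; each union adds +2; each star adds +2
Total: 4 + 0 + 2 = 6 states


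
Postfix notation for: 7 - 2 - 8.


Left to right (same or higher precedence on left)
Postfix: 7 2 - 8 -


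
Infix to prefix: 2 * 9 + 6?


left-to-right (same/higher precedence on left): tree is (+ (* 2 9) 6)
Prefix: + * 2 9 6


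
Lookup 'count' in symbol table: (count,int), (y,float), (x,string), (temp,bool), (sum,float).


Lookup 'count' → type int


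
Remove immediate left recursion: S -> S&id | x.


Left-recursive alternatives: S&id; non-recursive: x
Introduce S': S -> xS', S' -> &idS' | ε


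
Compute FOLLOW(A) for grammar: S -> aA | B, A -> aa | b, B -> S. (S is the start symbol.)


$ ∈ FOLLOW(S). For each A -> αBβ: add FIRST(β)\{ε} to FOLLOW(B); if β nullable, add FOLLOW(A).
FOLLOW(A) = {$}


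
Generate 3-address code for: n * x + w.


Break into single-operator statements:
t1 = n * x
t2 = t1 + w


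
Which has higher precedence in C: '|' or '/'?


'/' is multiplicative (level 10); '|' is bitwise OR (level 3)
Higher level binds tighter
'/' has higher precedence than '|'


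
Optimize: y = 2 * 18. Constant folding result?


2 * 18 = 36 at compile time
Optimized: y = 36


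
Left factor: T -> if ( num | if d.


Common prefix: 'if'
Factored: T -> if T', T' -> ( num | d


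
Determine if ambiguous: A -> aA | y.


right-linear, alternatives start with distinct terminals 'a' vs 'y': unique leftmost derivation
Unambiguous


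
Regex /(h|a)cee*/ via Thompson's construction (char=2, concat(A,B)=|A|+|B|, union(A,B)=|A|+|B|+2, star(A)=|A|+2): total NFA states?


Syntax tree has 5 char leaf(s), 1 union(s), 1 star(s)
chars contribute 5×2 = 10; each union adds +2; each star adds +2
Total: 10 + 2 + 2 = 14 states


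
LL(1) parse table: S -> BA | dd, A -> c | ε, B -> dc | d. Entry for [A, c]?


For [A, c]: 'c' ∈ FIRST(c)
Entry: A -> c


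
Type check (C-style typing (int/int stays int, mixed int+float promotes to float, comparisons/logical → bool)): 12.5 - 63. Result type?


Operand types: float - int
Rule: mixed int/float promotes to float; int/int stays int
Result type: float


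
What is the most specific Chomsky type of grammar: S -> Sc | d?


Left-linear: every RHS is a terminal or one nonterminal followed by a terminal
Classification: Type 3 (Regular)


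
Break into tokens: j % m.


Scan left to right, longest-match per lexeme
Tokens: ID(j), OP(%), ID(m)


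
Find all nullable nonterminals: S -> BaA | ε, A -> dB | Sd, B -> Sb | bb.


A nonterminal is nullable iff some alternative derives ε (directly, or every symbol in it is nullable)
Nullable: {S}


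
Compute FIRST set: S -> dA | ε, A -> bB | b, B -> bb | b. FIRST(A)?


Per alternative of A: FIRST(bB) = {b}; FIRST(b) = {b}
FIRST(A) = {b}


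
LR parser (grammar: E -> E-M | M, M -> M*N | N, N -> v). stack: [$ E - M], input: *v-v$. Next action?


'*' can extend M; shift to build M -> M*N
Action: shift


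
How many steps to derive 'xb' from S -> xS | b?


Derivation: S => xS => xb
Steps: 2


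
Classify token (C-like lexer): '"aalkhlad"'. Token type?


Pattern: double-quoted sequence
Type: STRING_LITERAL


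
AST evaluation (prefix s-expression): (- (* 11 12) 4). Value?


Evaluate inner: (* 11 12) = 132
Evaluate root: (- 132 4) = 128
Result: 128


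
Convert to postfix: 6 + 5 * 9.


* has higher precedence, evaluate 5*9 first
Postfix: 6 5 9 * +


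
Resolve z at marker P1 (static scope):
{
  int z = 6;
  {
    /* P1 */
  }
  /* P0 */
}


P1's block does not declare z; resolves to the enclosing declaration at depth 0
z = 6


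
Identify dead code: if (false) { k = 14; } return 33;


condition is constant false, so the whole block is unreachable
Dead: 'if (false) { k = 14; }'


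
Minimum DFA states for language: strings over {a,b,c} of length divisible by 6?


Track length mod 6: states 0..5, accept at 0
Minimal DFA: 6 states


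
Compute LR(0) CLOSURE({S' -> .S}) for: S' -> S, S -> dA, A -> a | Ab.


Start: S' -> .S
For each item with dot before a nonterminal B, add B -> .γ for every B-production
Closure: [S' -> .S, S -> .dA]


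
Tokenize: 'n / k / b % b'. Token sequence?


Scan left to right, longest-match per lexeme
Tokens: ID(n), OP(/), ID(k), OP(/), ID(b), OP(%), ID(b)


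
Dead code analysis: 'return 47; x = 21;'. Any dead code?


statement follows a return and is unreachable
Dead: 'x = 21'


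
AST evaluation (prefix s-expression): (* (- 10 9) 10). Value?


Evaluate inner: (- 10 9) = 1
Evaluate root: (* 1 10) = 10
Result: 10


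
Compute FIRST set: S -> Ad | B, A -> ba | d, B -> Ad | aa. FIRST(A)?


Per alternative of A: FIRST(ba) = {b}; FIRST(d) = {d}
FIRST(A) = {b, d}


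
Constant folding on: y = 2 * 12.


2 * 12 = 24 at compile time
Optimized: y = 24


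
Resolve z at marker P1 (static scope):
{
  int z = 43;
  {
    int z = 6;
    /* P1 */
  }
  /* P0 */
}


z declared in the same block as P1
z = 6


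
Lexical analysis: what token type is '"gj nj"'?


Pattern: double-quoted sequence
Type: STRING_LITERAL


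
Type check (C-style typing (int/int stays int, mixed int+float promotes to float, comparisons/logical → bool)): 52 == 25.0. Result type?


Operand types: int == float
Rule: comparison yields bool
Result type: bool


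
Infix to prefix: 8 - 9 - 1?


left-to-right (same/higher precedence on left): tree is (- (- 8 9) 1)
Prefix: - - 8 9 1


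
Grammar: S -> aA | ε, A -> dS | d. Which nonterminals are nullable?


A nonterminal is nullable iff some alternative derives ε (directly, or every symbol in it is nullable)
Nullable: {S}


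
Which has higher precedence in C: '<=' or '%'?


'%' is multiplicative (level 10); '<=' is relational (level 7)
Higher level binds tighter
'%' has higher precedence than '<='


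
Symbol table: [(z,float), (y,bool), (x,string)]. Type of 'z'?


Lookup 'z' → type float


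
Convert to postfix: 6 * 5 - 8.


Left to right (same or higher precedence on left)
Postfix: 6 5 * 8 -


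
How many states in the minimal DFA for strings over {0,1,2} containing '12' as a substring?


KMP-style automaton: 2 progress states + 1 absorbing accept = 3
Minimal DFA: 3 states


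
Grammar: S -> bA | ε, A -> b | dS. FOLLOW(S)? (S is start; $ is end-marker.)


$ ∈ FOLLOW(S). For each A -> αBβ: add FIRST(β)\{ε} to FOLLOW(B); if β nullable, add FOLLOW(A).
FOLLOW(S) = {$}


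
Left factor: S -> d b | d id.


Common prefix: 'd'
Factored: S -> d S', S' -> b | id


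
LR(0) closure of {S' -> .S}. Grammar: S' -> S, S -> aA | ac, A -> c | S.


Start: S' -> .S
For each item with dot before a nonterminal B, add B -> .γ for every B-production
Closure: [S' -> .S, S -> .aA, S -> .ac]


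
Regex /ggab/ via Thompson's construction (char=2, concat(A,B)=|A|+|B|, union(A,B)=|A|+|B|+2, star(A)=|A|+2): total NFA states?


Syntax tree has 4 char leaf(s), 0 union(s), 0 star(s)
chars contribute 4×2 = 8; each union adds +2; each star adds +2
Total: 8 + 0 + 0 = 8 states


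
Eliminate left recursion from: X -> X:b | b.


Left-recursive alternatives: X:b; non-recursive: b
Introduce X': X -> bX', X' -> :bX' | ε


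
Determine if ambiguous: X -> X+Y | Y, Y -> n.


precedence layered via separate nonterminal Y: deterministic
Unambiguous


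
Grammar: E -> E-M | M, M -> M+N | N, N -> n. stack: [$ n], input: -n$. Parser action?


'n' on top is the handle for N -> n
Action: reduce (N -> n)


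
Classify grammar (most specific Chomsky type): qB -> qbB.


LHS has context (more than one symbol) and |LHS| ≤ |RHS|
Classification: Type 1 (Context-Sensitive)


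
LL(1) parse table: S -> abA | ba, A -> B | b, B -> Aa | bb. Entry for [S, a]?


For [S, a]: 'a' ∈ FIRST(abA)
Entry: S -> abA


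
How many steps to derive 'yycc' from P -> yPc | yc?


Derivation: P => yPc => yycc
Steps: 2


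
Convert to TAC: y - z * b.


Break into single-operator statements:
t1 = z * b
t2 = y - t1


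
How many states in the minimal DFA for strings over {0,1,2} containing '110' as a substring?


KMP-style automaton: 3 progress states + 1 absorbing accept = 4
Minimal DFA: 4 states


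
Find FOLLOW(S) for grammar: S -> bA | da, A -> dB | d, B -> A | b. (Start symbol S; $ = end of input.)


$ ∈ FOLLOW(S). For each A -> αBβ: add FIRST(β)\{ε} to FOLLOW(B); if β nullable, add FOLLOW(A).
FOLLOW(S) = {$}


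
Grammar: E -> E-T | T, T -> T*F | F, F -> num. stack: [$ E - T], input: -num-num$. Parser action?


handle 'E-T' on top; lookahead ∈ FOLLOW(E) = {-, $}
Action: reduce (E -> E-T)


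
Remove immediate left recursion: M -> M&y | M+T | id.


Left-recursive alternatives: M&y, M+T; non-recursive: id
Introduce M': M -> idM', M' -> &yM' | +TM' | ε


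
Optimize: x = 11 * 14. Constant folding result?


11 * 14 = 154 at compile time
Optimized: x = 154


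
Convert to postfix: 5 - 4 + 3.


Left to right (same or higher precedence on left)
Postfix: 5 4 - 3 +


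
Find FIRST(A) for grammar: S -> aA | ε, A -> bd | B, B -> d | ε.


Per alternative of A: FIRST(bd) = {b}; FIRST(B) = {d, ε}
FIRST(A) = {b, d, ε}


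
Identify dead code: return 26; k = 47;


statement follows a return and is unreachable
Dead: 'k = 47'


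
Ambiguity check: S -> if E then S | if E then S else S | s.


dangling else: 'if E then if E then s else s' parses two ways
Ambiguous


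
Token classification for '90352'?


Pattern: digits only
Type: INTEGER_LITERAL


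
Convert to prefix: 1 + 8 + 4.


left-to-right (same/higher precedence on left): tree is (+ (+ 1 8) 4)
Prefix: + + 1 8 4


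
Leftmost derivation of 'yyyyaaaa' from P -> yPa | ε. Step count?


Derivation: P => yPa => yyPaa => yyyPaaa => yyyyPaaaa => yyyyaaaa
Steps: 5


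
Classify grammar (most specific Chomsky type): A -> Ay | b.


Left-linear: every RHS is a terminal or one nonterminal followed by a terminal
Classification: Type 3 (Regular)


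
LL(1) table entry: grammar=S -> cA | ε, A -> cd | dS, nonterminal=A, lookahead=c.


For [A, c]: 'c' ∈ FIRST(cd)
Entry: A -> cd


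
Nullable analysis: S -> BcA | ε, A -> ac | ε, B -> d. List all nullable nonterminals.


A nonterminal is nullable iff some alternative derives ε (directly, or every symbol in it is nullable)
Nullable: {A, S}


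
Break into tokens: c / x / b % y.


Scan left to right, longest-match per lexeme
Tokens: ID(c), OP(/), ID(x), OP(/), ID(b), OP(%), ID(y)


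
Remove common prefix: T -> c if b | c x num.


Common prefix: 'c'
Factored: T -> c T', T' -> if b | x num


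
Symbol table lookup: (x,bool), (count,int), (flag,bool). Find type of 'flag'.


Lookup 'flag' → type bool


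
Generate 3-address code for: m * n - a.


Break into single-operator statements:
t1 = m * n
t2 = t1 - a


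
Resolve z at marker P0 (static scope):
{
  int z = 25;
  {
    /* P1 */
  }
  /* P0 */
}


z declared in the same block as P0
z = 25


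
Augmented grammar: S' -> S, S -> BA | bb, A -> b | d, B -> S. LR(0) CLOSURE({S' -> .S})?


Start: S' -> .S
For each item with dot before a nonterminal B, add B -> .γ for every B-production
Closure: [S' -> .S, S -> .BA, S -> .bb, B -> .S]


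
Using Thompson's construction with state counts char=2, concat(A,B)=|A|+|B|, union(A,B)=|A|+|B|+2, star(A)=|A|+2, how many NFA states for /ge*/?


Syntax tree has 2 char leaf(s), 0 union(s), 1 star(s)
chars contribute 2×2 = 4; each union adds +2; each star adds +2
Total: 4 + 0 + 2 = 6 states


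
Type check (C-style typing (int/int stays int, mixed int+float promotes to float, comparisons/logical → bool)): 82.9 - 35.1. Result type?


Operand types: float - float
Rule: mixed int/float promotes to float; int/int stays int
Result type: float


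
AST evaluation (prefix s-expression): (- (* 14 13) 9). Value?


Evaluate inner: (* 14 13) = 182
Evaluate root: (- 182 9) = 173
Result: 173


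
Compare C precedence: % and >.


'%' is multiplicative (level 10); '>' is relational (level 7)
Higher level binds tighter
'%' has higher precedence than '>'


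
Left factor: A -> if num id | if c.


Common prefix: 'if'
Factored: A -> if A', A' -> num id | c


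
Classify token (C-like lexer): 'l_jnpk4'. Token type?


Pattern: letter/underscore followed by alphanumerics, not a keyword
Type: IDENTIFIER


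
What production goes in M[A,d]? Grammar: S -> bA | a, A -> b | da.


For [A, d]: 'd' ∈ FIRST(da)
Entry: A -> da


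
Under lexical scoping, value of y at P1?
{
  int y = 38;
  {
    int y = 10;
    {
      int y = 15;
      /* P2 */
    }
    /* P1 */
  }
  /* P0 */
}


y declared in the same block as P1
y = 10


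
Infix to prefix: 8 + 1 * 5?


'*' binds tighter: tree is (+ 8 (* 1 5))
Prefix: + 8 * 1 5


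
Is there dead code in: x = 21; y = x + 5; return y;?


x is read by y's definition; y is returned
No dead code


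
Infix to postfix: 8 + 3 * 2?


* has higher precedence, evaluate 3*2 first
Postfix: 8 3 2 * +


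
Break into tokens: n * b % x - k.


Scan left to right, longest-match per lexeme
Tokens: ID(n), OP(*), ID(b), OP(%), ID(x), OP(-), ID(k)


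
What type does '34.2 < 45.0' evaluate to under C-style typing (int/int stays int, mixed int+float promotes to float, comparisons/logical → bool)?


Operand types: float < float
Rule: comparison yields bool
Result type: bool


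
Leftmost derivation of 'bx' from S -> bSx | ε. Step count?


Derivation: S => bSx => bx
Steps: 2


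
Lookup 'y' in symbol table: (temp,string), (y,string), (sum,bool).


Lookup 'y' → type string


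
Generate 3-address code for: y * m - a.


Break into single-operator statements:
t1 = y * m
t2 = t1 - a


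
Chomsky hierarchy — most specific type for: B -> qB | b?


Right-linear: every RHS is a terminal or a terminal followed by one nonterminal
Classification: Type 3 (Regular)


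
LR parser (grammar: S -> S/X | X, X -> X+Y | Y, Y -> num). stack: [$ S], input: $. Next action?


start symbol S on stack, input exhausted
Action: accept


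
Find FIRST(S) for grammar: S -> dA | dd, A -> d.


Per alternative of S: FIRST(dA) = {d}; FIRST(dd) = {d}
FIRST(S) = {d}


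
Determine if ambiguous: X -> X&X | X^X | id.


'id&id^id' has two parse trees (no precedence encoded between & and ^)
Ambiguous


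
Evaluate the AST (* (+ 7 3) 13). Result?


Evaluate inner: (+ 7 3) = 10
Evaluate root: (* 10 13) = 130
Result: 130


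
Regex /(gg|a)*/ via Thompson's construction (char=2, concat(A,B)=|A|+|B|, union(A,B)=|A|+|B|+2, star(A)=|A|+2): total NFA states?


Syntax tree has 3 char leaf(s), 1 union(s), 1 star(s)
chars contribute 3×2 = 6; each union adds +2; each star adds +2
Total: 6 + 2 + 2 = 10 states


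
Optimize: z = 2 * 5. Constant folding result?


2 * 5 = 10 at compile time
Optimized: z = 10


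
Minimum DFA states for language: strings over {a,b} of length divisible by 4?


Track length mod 4: states 0..3, accept at 0
Minimal DFA: 4 states


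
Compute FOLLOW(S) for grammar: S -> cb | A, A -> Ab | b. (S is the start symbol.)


$ ∈ FOLLOW(S). For each A -> αBβ: add FIRST(β)\{ε} to FOLLOW(B); if β nullable, add FOLLOW(A).
FOLLOW(S) = {$}
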